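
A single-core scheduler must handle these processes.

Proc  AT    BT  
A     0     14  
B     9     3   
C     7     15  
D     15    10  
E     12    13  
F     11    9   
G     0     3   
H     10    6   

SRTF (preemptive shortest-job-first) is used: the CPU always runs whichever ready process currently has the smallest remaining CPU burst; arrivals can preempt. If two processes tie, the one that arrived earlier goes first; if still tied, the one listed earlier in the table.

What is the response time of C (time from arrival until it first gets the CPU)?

51

Timeline: | G 0-3 | A 3-9 | B 9-12 | H 12-18 | A 18-26 | F 26-35 | D 35-45 | E 45-58 | C 58-73 |
Completion: A=26  B=12  C=73  D=45  E=58  F=35  G=3  H=18
Turnaround (C−A): A=26  B=3  C=66  D=30  E=46  F=24  G=3  H=8
Response(C) = first start − arrival = 58 − 7 = 51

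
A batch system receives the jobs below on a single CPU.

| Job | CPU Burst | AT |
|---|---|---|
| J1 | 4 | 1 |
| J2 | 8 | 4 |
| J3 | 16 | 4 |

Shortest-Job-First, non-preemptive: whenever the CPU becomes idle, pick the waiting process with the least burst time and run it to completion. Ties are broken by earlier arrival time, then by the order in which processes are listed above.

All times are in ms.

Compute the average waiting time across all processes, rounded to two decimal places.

3.33

Timeline: | idle 0-1 | J1 1-5 | J2 5-13 | J3 13-29 |
Completion: J1=5  J2=13  J3=29
Turnaround (C−A): J1=4  J2=9  J3=25
Waiting times: J1=0, J2=1, J3=9
Average waiting = (0+1+9) / 3 = 10/3 = 3.33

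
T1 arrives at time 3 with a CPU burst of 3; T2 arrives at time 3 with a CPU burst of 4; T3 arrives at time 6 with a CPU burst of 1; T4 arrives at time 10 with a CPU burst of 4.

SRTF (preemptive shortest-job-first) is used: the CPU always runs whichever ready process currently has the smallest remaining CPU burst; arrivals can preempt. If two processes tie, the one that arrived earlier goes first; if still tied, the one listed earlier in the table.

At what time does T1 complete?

6

Timeline: | idle 0-3 | T1 3-6 | T3 6-7 | T2 7-11 | T4 11-15 |
Completion: T1=6  T2=11  T3=7  T4=15
Turnaround (C−A): T1=3  T2=8  T3=1  T4=5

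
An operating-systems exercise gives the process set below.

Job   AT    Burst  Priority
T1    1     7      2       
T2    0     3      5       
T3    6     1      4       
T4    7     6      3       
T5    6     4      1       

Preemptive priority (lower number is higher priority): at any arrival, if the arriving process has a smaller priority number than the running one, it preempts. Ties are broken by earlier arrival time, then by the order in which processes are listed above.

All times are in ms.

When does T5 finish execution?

10

Timeline: | T2 0-1 | T1 1-6 | T5 6-10 | T1 10-12 | T4 12-18 | T3 18-19 | T2 19-21 |
Completion: T1=12  T2=21  T3=19  T4=18  T5=10
Turnaround (C−A): T1=11  T2=21  T3=13  T4=11  T5=4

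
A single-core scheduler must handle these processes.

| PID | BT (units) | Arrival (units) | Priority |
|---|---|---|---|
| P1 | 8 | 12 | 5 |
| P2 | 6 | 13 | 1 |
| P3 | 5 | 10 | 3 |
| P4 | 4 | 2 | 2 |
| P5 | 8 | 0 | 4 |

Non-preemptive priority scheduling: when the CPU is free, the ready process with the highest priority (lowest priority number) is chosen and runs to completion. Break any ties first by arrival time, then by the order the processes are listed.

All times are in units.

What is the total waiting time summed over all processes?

Schedule: | P5 0-8 | P4 8-12 | P3 12-17 | P2 17-23 | P1 23-31 |
Completion: P1=31  P2=23  P3=17  P4=12  P5=8
Turnaround (C−A): P1=19  P2=10  P3=7  P4=10  P5=8
Waiting = turnaround − burst: P1=11, P2=4, P3=2, P4=6, P5=0
Total waiting = 11 + 4 + 2 + 6 + 0 = 23

23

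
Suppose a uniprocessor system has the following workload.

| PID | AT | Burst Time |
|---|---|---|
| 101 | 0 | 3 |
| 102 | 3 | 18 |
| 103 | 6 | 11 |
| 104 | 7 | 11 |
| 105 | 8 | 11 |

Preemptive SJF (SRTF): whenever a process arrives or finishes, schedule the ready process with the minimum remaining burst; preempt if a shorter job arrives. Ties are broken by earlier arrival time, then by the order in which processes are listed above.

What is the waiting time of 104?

10

Timeline: | 101 0-3 | 102 3-6 | 103 6-17 | 104 17-28 | 105 28-39 | 102 39-54 |
Completion: 101=3  102=54  103=17  104=28  105=39
Turnaround (C−A): 101=3  102=51  103=11  104=21  105=31
Waiting(104) = turnaround − burst = 21 − 11 = 10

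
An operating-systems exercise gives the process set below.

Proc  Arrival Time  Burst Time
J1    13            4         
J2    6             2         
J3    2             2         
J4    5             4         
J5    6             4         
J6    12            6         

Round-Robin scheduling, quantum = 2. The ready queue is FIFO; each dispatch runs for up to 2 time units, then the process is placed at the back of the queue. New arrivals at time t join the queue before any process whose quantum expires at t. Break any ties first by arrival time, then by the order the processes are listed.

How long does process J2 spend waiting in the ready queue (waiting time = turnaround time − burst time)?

Gantt: | idle 0-2 | J3 2-4 | idle 4-5 | J4 5-7 | J2 7-9 | J5 9-11 | J4 11-13 | J5 13-15 | J6 15-17 | J1 17-19 | J6 19-21 | J1 21-23 | J6 23-25 |
Completion: J1=23  J2=9  J3=4  J4=13  J5=15  J6=25
Turnaround (C−A): J1=10  J2=3  J3=2  J4=8  J5=9  J6=13
Waiting(J2) = turnaround − burst = 3 − 2 = 1

1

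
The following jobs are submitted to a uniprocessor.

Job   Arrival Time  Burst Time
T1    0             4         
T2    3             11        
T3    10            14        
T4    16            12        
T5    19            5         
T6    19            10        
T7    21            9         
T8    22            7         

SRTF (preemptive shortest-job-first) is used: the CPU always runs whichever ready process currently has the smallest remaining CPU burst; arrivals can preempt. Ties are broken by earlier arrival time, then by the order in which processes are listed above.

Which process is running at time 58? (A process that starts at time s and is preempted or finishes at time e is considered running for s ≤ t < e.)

Timeline: | T1 0-4 | T2 4-15 | T3 15-16 | T4 16-19 | T5 19-24 | T8 24-31 | T4 31-40 | T7 40-49 | T6 49-59 | T3 59-72 |
Completion: T1=4  T2=15  T3=72  T4=40  T5=24  T6=59  T7=49  T8=31
Turnaround (C−A): T1=4  T2=12  T3=62  T4=24  T5=5  T6=40  T7=28  T8=9

T6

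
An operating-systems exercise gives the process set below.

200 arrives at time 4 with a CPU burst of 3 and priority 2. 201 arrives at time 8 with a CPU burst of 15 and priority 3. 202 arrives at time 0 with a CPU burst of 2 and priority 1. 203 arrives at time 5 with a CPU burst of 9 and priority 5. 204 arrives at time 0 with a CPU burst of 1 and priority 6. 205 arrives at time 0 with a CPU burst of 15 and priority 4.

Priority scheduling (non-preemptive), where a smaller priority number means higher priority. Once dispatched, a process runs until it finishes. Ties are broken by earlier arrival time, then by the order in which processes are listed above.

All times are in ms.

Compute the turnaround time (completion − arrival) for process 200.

Timeline: | 202 0-2 | 205 2-17 | 200 17-20 | 201 20-35 | 203 35-44 | 204 44-45 |
Completion: 200=20  201=35  202=2  203=44  204=45  205=17
Turnaround (C−A): 200=16  201=27  202=2  203=39  204=45  205=17
Turnaround(200) = completion − arrival = 20 − 4 = 16

16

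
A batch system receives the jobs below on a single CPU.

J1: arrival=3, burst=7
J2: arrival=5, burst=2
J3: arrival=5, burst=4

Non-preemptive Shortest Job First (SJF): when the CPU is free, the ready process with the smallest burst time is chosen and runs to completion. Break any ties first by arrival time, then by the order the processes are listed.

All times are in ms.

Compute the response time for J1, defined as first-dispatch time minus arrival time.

0

Timeline: | idle 0-3 | J1 3-10 | J2 10-12 | J3 12-16 |
Completion: J1=10  J2=12  J3=16
Turnaround (C−A): J1=7  J2=7  J3=11
Response(J1) = first start − arrival = 3 − 3 = 0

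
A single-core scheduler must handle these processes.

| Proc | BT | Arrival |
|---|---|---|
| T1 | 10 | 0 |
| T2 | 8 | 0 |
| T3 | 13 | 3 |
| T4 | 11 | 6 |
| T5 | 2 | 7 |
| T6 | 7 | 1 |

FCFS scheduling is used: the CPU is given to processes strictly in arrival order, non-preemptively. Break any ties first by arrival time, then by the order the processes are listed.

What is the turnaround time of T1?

10

Timeline: | T1 0-10 | T2 10-18 | T6 18-25 | T3 25-38 | T4 38-49 | T5 49-51 |
Completion: T1=10  T2=18  T3=38  T4=49  T5=51  T6=25
Turnaround (C−A): T1=10  T2=18  T3=35  T4=43  T5=44  T6=24
Turnaround(T1) = completion − arrival = 10 − 0 = 10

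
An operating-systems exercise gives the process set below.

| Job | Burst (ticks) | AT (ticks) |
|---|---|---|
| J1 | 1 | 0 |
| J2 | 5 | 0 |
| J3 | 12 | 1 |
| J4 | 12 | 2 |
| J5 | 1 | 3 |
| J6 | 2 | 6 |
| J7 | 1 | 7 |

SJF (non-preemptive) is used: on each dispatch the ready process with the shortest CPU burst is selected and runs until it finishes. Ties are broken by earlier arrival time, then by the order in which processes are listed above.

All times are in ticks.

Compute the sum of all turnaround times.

69

Schedule: | J1 0-1 | J2 1-6 | J5 6-7 | J7 7-8 | J6 8-10 | J3 10-22 | J4 22-34 |
Completion: J1=1  J2=6  J3=22  J4=34  J5=7  J6=10  J7=8
Turnaround (C−A): J1=1  J2=6  J3=21  J4=32  J5=4  J6=4  J7=1
Turnaround = completion − arrival: J1=1, J2=6, J3=21, J4=32, J5=4, J6=4, J7=1
Total turnaround = 1 + 6 + 21 + 32 + 4 + 4 + 1 = 69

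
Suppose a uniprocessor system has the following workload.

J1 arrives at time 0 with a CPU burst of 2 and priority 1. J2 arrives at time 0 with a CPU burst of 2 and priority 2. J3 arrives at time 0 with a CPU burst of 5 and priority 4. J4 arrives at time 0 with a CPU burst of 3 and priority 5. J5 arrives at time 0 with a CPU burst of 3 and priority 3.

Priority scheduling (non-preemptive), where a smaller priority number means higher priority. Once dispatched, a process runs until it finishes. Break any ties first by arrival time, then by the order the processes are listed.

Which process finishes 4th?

Gantt: | J1 0-2 | J2 2-4 | J5 4-7 | J3 7-12 | J4 12-15 |
Completion: J1=2  J2=4  J3=12  J4=15  J5=7
Finish order: J1 → J2 → J5 → J3 → J4

J3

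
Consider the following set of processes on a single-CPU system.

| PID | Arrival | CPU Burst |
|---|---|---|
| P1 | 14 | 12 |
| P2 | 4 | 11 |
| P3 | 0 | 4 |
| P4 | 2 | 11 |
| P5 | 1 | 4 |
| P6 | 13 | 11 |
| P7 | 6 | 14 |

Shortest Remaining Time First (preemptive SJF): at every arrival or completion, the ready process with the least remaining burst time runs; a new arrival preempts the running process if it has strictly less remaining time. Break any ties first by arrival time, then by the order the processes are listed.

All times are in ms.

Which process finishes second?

Timeline: | P3 0-4 | P5 4-8 | P4 8-19 | P2 19-30 | P6 30-41 | P1 41-53 | P7 53-67 |
Completion: P1=53  P2=30  P3=4  P4=19  P5=8  P6=41  P7=67
Finish order: P3 → P5 → P4 → P2 → P6 → P1 → P7

P5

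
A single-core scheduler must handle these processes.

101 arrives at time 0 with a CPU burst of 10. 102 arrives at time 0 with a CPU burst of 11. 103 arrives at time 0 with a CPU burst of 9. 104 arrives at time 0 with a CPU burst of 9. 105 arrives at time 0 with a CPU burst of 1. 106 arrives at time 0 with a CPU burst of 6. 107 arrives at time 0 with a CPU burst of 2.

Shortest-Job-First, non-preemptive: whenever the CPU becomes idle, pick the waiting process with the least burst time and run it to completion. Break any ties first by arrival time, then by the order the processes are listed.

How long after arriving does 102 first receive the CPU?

Schedule: | 105 0-1 | 107 1-3 | 106 3-9 | 103 9-18 | 104 18-27 | 101 27-37 | 102 37-48 |
Completion: 101=37  102=48  103=18  104=27  105=1  106=9  107=3
Turnaround (C−A): 101=37  102=48  103=18  104=27  105=1  106=9  107=3
Response(102) = first start − arrival = 37 − 0 = 37

37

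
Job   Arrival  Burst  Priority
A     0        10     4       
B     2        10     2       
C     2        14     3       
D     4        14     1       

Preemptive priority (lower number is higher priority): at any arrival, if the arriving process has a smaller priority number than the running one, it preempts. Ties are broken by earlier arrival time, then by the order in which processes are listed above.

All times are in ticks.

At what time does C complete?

40

Gantt: | A 0-2 | B 2-4 | D 4-18 | B 18-26 | C 26-40 | A 40-48 |
Completion: A=48  B=26  C=40  D=18
Turnaround (C−A): A=48  B=24  C=38  D=14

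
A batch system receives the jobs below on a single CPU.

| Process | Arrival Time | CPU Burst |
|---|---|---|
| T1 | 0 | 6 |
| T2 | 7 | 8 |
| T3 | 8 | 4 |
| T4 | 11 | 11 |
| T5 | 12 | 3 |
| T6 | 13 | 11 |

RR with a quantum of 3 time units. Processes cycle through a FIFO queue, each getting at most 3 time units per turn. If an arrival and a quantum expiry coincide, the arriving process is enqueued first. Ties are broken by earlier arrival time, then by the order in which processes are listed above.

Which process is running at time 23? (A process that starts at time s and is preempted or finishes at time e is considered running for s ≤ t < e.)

Schedule: | T1 0-6 | idle 6-7 | T2 7-10 | T3 10-13 | T2 13-16 | T4 16-19 | T5 19-22 | T6 22-25 | T3 25-26 | T2 26-28 | T4 28-31 | T6 31-34 | T4 34-37 | T6 37-40 | T4 40-42 | T6 42-44 |
Completion: T1=6  T2=28  T3=26  T4=42  T5=22  T6=44

T6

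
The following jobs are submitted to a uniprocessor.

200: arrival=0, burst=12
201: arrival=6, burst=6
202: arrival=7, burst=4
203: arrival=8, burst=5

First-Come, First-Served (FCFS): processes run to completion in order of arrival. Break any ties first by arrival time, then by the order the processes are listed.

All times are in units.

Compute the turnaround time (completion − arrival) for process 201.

12

Timeline: | 200 0-12 | 201 12-18 | 202 18-22 | 203 22-27 |
Completion: 200=12  201=18  202=22  203=27
Turnaround (C−A): 200=12  201=12  202=15  203=19
Turnaround(201) = completion − arrival = 18 − 6 = 12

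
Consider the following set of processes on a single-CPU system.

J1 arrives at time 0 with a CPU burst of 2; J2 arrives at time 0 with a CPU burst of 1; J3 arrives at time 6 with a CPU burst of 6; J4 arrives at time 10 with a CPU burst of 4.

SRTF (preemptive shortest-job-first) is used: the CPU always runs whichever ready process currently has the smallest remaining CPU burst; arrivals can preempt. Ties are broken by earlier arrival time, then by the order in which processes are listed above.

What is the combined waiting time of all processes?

Gantt: | J2 0-1 | J1 1-3 | idle 3-6 | J3 6-12 | J4 12-16 |
Completion: J1=3  J2=1  J3=12  J4=16
Waiting = turnaround − burst: J1=1, J2=0, J3=0, J4=2
Total waiting = 1 + 0 + 0 + 2 = 3

3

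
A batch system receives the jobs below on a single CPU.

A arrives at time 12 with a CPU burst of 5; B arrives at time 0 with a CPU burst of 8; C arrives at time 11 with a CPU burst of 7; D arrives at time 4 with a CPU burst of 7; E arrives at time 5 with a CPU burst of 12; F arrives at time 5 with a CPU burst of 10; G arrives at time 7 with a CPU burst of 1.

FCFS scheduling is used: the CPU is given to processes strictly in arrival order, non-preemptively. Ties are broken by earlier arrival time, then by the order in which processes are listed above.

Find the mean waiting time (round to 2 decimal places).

18.00

Gantt: | B 0-8 | D 8-15 | E 15-27 | F 27-37 | G 37-38 | C 38-45 | A 45-50 |
Completion: A=50  B=8  C=45  D=15  E=27  F=37  G=38
Waiting times: A=33, B=0, C=27, D=4, E=10, F=22, G=30
Average waiting = (33+0+27+4+10+22+30) / 7 = 126/7 = 18.00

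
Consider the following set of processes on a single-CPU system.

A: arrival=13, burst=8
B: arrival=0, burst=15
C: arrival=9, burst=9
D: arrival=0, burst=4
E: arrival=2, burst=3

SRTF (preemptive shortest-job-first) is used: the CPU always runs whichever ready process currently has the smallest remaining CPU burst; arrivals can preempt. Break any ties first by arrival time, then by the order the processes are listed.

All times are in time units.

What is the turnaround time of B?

39

Schedule: | D 0-4 | E 4-7 | B 7-9 | C 9-18 | A 18-26 | B 26-39 |
Completion: A=26  B=39  C=18  D=4  E=7
Turnaround (C−A): A=13  B=39  C=9  D=4  E=5
Turnaround(B) = completion − arrival = 39 − 0 = 39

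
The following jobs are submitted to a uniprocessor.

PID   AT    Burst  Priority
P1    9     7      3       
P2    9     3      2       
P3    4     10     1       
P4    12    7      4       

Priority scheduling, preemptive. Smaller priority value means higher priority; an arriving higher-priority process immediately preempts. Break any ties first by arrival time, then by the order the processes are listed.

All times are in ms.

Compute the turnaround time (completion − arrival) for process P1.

15

Timeline: | idle 0-4 | P3 4-14 | P2 14-17 | P1 17-24 | P4 24-31 |
Completion: P1=24  P2=17  P3=14  P4=31
Turnaround(P1) = completion − arrival = 24 − 9 = 15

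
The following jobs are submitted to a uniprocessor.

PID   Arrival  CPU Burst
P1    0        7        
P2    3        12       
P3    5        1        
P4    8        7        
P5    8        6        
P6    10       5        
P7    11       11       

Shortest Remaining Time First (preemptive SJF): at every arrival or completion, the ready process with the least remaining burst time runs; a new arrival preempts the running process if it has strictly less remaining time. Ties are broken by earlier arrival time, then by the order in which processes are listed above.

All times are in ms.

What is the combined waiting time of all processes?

Timeline: | P1 0-5 | P3 5-6 | P1 6-8 | P5 8-14 | P6 14-19 | P4 19-26 | P7 26-37 | P2 37-49 |
Completion: P1=8  P2=49  P3=6  P4=26  P5=14  P6=19  P7=37
Waiting = turnaround − burst: P1=1, P2=34, P3=0, P4=11, P5=0, P6=4, P7=15
Total waiting = 1 + 34 + 0 + 11 + 0 + 4 + 15 = 65

65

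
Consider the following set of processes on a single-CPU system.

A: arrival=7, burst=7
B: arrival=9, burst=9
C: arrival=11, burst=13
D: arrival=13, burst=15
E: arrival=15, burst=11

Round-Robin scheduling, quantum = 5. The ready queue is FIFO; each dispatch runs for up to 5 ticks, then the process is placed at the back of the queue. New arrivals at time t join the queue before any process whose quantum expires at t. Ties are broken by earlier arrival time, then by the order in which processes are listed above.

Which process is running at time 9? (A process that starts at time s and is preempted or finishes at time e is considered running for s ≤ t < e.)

Gantt: | idle 0-7 | A 7-12 | B 12-17 | C 17-22 | A 22-24 | D 24-29 | E 29-34 | B 34-38 | C 38-43 | D 43-48 | E 48-53 | C 53-56 | D 56-61 | E 61-62 |
Completion: A=24  B=38  C=56  D=61  E=62
Turnaround (C−A): A=17  B=29  C=45  D=48  E=47

A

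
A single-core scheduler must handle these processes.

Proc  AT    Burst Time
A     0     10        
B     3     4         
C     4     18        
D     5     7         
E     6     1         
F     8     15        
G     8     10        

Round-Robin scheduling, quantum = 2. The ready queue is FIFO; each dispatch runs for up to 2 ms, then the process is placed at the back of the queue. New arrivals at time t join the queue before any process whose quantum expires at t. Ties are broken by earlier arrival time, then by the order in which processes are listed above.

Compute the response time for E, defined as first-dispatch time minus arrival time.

Schedule: | A 0-4 | B 4-6 | C 6-8 | A 8-10 | D 10-12 | E 12-13 | B 13-15 | F 15-17 | G 17-19 | C 19-21 | A 21-23 | D 23-25 | F 25-27 | G 27-29 | C 29-31 | A 31-33 | D 33-35 | F 35-37 | G 37-39 | C 39-41 | D 41-42 | F 42-44 | G 44-46 | C 46-48 | F 48-50 | G 50-52 | C 52-54 | F 54-56 | C 56-58 | F 58-60 | C 60-62 | F 62-63 | C 63-65 |
Completion: A=33  B=15  C=65  D=42  E=13  F=63  G=52
Response(E) = first start − arrival = 12 − 6 = 6

6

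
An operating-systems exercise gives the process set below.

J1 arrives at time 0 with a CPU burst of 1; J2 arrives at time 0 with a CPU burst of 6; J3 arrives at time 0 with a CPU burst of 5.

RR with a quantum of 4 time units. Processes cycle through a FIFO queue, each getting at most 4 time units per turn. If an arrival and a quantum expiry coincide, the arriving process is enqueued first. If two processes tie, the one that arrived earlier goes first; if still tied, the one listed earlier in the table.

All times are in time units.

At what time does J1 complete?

1

Schedule: | J1 0-1 | J2 1-5 | J3 5-9 | J2 9-11 | J3 11-12 |
Completion: J1=1  J2=11  J3=12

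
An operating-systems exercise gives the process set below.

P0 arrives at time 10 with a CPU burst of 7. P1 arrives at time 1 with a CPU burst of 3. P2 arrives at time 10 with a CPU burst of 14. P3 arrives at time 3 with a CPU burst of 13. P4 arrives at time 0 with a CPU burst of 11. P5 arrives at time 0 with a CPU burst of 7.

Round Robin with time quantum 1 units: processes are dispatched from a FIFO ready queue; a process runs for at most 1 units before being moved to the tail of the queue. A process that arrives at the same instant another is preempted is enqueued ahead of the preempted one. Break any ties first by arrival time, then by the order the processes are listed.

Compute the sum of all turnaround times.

207

Schedule: | P4 0-1 | P5 1-2 | P1 2-3 | P4 3-4 | P5 4-5 | P3 5-6 | P1 6-7 | P4 7-8 | P5 8-9 | P3 9-10 | P1 10-11 | P4 11-12 | P5 12-13 | P0 13-14 | P2 14-15 | P3 15-16 | P4 16-17 | P5 17-18 | P0 18-19 | P2 19-20 | P3 20-21 | P4 21-22 | P5 22-23 | P0 23-24 | P2 24-25 | P3 25-26 | P4 26-27 | P5 27-28 | P0 28-29 | P2 29-30 | P3 30-31 | P4 31-32 | P0 32-33 | P2 33-34 | P3 34-35 | P4 35-36 | P0 36-37 | P2 37-38 | P3 38-39 | P4 39-40 | P0 40-41 | P2 41-42 | P3 42-43 | P4 43-44 | P2 44-45 | P3 45-46 | P2 46-47 | P3 47-48 | P2 48-49 | P3 49-50 | P2 50-51 | P3 51-52 | P2 52-55 |
Completion: P0=41  P1=11  P2=55  P3=52  P4=44  P5=28
Turnaround = completion − arrival: P0=31, P1=10, P2=45, P3=49, P4=44, P5=28
Total turnaround = 31 + 10 + 45 + 49 + 44 + 28 = 207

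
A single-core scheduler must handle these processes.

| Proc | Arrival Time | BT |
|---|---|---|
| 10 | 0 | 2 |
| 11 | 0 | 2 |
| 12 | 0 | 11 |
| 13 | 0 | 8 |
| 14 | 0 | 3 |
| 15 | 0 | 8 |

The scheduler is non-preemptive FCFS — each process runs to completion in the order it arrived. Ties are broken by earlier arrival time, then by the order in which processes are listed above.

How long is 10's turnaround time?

Schedule: | 10 0-2 | 11 2-4 | 12 4-15 | 13 15-23 | 14 23-26 | 15 26-34 |
Completion: 10=2  11=4  12=15  13=23  14=26  15=34
Turnaround (C−A): 10=2  11=4  12=15  13=23  14=26  15=34
Turnaround(10) = completion − arrival = 2 − 0 = 2

2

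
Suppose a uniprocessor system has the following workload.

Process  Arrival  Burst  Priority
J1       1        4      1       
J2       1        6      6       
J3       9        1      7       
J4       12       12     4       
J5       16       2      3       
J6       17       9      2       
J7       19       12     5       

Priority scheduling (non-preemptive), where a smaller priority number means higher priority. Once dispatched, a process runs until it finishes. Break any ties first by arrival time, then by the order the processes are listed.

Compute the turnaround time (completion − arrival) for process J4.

Gantt: | idle 0-1 | J1 1-5 | J2 5-11 | J3 11-12 | J4 12-24 | J6 24-33 | J5 33-35 | J7 35-47 |
Completion: J1=5  J2=11  J3=12  J4=24  J5=35  J6=33  J7=47
Turnaround (C−A): J1=4  J2=10  J3=3  J4=12  J5=19  J6=16  J7=28
Turnaround(J4) = completion − arrival = 24 − 12 = 12

12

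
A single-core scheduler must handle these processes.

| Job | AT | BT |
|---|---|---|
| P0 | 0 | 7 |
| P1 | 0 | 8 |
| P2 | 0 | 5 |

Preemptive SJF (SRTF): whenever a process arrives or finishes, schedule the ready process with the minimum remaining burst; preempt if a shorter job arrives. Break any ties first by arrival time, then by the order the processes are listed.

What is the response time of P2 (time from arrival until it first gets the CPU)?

Schedule: | P2 0-5 | P0 5-12 | P1 12-20 |
Completion: P0=12  P1=20  P2=5
Response(P2) = first start − arrival = 0 − 0 = 0

0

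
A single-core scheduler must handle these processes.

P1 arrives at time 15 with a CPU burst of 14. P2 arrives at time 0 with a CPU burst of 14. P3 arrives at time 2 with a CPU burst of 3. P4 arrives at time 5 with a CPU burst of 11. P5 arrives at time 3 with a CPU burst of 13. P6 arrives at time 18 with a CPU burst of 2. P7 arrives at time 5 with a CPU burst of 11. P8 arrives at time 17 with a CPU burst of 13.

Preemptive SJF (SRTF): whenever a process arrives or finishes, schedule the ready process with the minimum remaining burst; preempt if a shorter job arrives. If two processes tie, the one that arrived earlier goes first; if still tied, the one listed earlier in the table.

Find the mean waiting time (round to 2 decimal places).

Gantt: | P2 0-2 | P3 2-5 | P4 5-16 | P7 16-18 | P6 18-20 | P7 20-29 | P2 29-41 | P5 41-54 | P8 54-67 | P1 67-81 |
Completion: P1=81  P2=41  P3=5  P4=16  P5=54  P6=20  P7=29  P8=67
Turnaround (C−A): P1=66  P2=41  P3=3  P4=11  P5=51  P6=2  P7=24  P8=50
Waiting times: P1=52, P2=27, P3=0, P4=0, P5=38, P6=0, P7=13, P8=37
Average waiting = (52+27+0+0+38+0+13+37) / 8 = 167/8 = 20.88

20.88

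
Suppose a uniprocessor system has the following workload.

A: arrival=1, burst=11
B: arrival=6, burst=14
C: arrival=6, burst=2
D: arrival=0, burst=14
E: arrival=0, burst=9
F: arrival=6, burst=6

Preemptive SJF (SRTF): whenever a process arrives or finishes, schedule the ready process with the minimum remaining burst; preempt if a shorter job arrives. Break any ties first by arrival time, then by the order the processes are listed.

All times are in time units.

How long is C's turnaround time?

2

Timeline: | E 0-6 | C 6-8 | E 8-11 | F 11-17 | A 17-28 | D 28-42 | B 42-56 |
Completion: A=28  B=56  C=8  D=42  E=11  F=17
Turnaround (C−A): A=27  B=50  C=2  D=42  E=11  F=11
Turnaround(C) = completion − arrival = 8 − 6 = 2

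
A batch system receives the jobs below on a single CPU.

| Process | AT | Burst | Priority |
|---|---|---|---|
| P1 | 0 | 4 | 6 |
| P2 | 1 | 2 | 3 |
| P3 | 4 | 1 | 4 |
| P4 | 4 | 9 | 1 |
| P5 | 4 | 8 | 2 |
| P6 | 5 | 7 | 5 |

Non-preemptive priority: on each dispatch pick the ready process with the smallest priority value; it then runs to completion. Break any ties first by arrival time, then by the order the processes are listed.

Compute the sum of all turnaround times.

98

Schedule: | P1 0-4 | P4 4-13 | P5 13-21 | P2 21-23 | P3 23-24 | P6 24-31 |
Completion: P1=4  P2=23  P3=24  P4=13  P5=21  P6=31
Turnaround (C−A): P1=4  P2=22  P3=20  P4=9  P5=17  P6=26
Turnaround = completion − arrival: P1=4, P2=22, P3=20, P4=9, P5=17, P6=26
Total turnaround = 4 + 22 + 20 + 9 + 17 + 26 = 98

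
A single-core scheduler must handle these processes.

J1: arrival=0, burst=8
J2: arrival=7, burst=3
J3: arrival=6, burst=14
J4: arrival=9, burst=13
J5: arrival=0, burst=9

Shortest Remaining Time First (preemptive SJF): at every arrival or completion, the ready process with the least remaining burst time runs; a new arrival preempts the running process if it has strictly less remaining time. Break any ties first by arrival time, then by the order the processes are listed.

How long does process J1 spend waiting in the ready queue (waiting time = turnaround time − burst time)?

0

Schedule: | J1 0-8 | J2 8-11 | J5 11-20 | J4 20-33 | J3 33-47 |
Completion: J1=8  J2=11  J3=47  J4=33  J5=20
Turnaround (C−A): J1=8  J2=4  J3=41  J4=24  J5=20
Waiting(J1) = turnaround − burst = 8 − 8 = 0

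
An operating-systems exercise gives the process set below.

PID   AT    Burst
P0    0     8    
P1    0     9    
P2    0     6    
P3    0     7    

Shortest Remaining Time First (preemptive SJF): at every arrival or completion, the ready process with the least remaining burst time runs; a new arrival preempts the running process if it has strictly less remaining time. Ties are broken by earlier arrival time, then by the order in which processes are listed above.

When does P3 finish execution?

13

Schedule: | P2 0-6 | P3 6-13 | P0 13-21 | P1 21-30 |
Completion: P0=21  P1=30  P2=6  P3=13
Turnaround (C−A): P0=21  P1=30  P2=6  P3=13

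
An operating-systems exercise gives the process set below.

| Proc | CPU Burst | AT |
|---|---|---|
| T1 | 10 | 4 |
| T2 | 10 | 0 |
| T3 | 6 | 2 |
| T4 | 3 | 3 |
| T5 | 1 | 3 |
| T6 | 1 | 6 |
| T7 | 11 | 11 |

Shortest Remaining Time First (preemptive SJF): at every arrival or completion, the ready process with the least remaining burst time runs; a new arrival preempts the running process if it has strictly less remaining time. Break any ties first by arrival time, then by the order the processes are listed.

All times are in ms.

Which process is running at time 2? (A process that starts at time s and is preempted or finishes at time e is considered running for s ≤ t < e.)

Timeline: | T2 0-2 | T3 2-3 | T5 3-4 | T4 4-7 | T6 7-8 | T3 8-13 | T2 13-21 | T1 21-31 | T7 31-42 |
Completion: T1=31  T2=21  T3=13  T4=7  T5=4  T6=8  T7=42
Turnaround (C−A): T1=27  T2=21  T3=11  T4=4  T5=1  T6=2  T7=31

T3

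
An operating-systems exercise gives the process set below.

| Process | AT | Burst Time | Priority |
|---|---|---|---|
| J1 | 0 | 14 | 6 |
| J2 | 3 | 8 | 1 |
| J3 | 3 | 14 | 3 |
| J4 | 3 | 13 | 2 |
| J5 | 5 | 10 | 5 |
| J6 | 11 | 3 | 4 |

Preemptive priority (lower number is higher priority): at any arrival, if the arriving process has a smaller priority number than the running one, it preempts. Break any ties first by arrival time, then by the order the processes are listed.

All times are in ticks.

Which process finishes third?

Schedule: | J1 0-3 | J2 3-11 | J4 11-24 | J3 24-38 | J6 38-41 | J5 41-51 | J1 51-62 |
Completion: J1=62  J2=11  J3=38  J4=24  J5=51  J6=41
Finish order: J2 → J4 → J3 → J6 → J5 → J1

J3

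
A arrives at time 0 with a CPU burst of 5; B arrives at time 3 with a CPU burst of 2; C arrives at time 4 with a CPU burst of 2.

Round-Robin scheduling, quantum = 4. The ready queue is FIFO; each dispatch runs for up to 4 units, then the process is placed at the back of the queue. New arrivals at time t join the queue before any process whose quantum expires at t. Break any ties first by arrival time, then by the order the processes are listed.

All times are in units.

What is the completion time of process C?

Timeline: | A 0-4 | B 4-6 | C 6-8 | A 8-9 |
Completion: A=9  B=6  C=8
Turnaround (C−A): A=9  B=3  C=4

8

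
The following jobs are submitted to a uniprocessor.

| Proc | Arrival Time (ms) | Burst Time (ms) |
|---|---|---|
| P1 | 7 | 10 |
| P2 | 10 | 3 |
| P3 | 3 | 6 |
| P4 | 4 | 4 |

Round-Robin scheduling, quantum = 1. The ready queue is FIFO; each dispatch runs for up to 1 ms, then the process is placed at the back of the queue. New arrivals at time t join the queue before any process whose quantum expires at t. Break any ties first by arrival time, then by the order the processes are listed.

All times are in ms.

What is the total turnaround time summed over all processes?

54

Schedule: | idle 0-3 | P3 3-4 | P4 4-5 | P3 5-6 | P4 6-7 | P3 7-8 | P1 8-9 | P4 9-10 | P3 10-11 | P1 11-12 | P2 12-13 | P4 13-14 | P3 14-15 | P1 15-16 | P2 16-17 | P3 17-18 | P1 18-19 | P2 19-20 | P1 20-26 |
Completion: P1=26  P2=20  P3=18  P4=14
Turnaround = completion − arrival: P1=19, P2=10, P3=15, P4=10
Total turnaround = 19 + 10 + 15 + 10 = 54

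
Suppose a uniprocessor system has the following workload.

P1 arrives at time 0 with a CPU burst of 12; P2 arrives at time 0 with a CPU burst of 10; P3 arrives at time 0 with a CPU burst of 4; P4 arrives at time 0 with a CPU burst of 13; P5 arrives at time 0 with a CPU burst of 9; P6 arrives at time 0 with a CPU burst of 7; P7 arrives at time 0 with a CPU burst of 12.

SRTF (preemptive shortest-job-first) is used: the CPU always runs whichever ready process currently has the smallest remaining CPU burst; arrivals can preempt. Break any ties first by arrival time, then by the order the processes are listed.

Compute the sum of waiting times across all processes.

Gantt: | P3 0-4 | P6 4-11 | P5 11-20 | P2 20-30 | P1 30-42 | P7 42-54 | P4 54-67 |
Completion: P1=42  P2=30  P3=4  P4=67  P5=20  P6=11  P7=54
Waiting = turnaround − burst: P1=30, P2=20, P3=0, P4=54, P5=11, P6=4, P7=42
Total waiting = 30 + 20 + 0 + 54 + 11 + 4 + 42 = 161

161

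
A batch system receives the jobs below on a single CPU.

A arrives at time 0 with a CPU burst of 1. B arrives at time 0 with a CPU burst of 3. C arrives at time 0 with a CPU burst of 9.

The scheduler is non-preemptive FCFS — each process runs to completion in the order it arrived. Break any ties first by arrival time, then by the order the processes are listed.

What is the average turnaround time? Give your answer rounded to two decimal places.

6.00

Gantt: | A 0-1 | B 1-4 | C 4-13 |
Completion: A=1  B=4  C=13
Turnaround times: A=1, B=4, C=13
Average turnaround = (1+4+13) / 3 = 18/3 = 6.00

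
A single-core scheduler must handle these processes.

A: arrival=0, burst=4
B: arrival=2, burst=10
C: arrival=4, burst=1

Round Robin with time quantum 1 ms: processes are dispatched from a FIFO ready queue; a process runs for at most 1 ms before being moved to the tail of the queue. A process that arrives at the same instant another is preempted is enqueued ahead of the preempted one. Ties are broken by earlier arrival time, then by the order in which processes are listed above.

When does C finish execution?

Timeline: | A 0-2 | B 2-3 | A 3-4 | B 4-5 | C 5-6 | A 6-7 | B 7-15 |
Completion: A=7  B=15  C=6

6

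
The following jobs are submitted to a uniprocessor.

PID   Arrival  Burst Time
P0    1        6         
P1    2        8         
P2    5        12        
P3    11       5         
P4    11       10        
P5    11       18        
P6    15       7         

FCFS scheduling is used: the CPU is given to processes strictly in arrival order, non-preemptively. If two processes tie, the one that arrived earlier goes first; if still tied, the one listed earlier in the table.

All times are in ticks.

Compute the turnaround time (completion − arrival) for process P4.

31

Timeline: | idle 0-1 | P0 1-7 | P1 7-15 | P2 15-27 | P3 27-32 | P4 32-42 | P5 42-60 | P6 60-67 |
Completion: P0=7  P1=15  P2=27  P3=32  P4=42  P5=60  P6=67
Turnaround (C−A): P0=6  P1=13  P2=22  P3=21  P4=31  P5=49  P6=52
Turnaround(P4) = completion − arrival = 42 − 11 = 31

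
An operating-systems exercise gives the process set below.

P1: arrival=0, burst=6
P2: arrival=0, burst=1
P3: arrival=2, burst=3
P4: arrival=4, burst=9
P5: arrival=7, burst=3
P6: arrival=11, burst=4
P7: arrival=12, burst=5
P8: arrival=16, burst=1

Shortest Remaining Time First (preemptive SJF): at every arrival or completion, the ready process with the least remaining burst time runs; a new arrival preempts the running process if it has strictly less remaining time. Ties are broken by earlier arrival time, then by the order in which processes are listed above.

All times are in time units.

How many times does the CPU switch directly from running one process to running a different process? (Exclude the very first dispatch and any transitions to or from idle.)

Timeline: | P2 0-1 | P1 1-2 | P3 2-5 | P1 5-10 | P5 10-13 | P6 13-17 | P8 17-18 | P7 18-23 | P4 23-32 |
Completion: P1=10  P2=1  P3=5  P4=32  P5=13  P6=17  P7=23  P8=18
Turnaround (C−A): P1=10  P2=1  P3=3  P4=28  P5=6  P6=6  P7=11  P8=2

8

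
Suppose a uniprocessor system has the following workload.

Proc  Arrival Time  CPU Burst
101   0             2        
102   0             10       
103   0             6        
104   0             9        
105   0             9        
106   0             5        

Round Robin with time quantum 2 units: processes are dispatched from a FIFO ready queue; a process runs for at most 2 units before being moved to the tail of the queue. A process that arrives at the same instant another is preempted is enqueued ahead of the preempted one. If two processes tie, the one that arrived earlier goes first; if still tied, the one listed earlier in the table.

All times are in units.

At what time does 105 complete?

Timeline: | 101 0-2 | 102 2-4 | 103 4-6 | 104 6-8 | 105 8-10 | 106 10-12 | 102 12-14 | 103 14-16 | 104 16-18 | 105 18-20 | 106 20-22 | 102 22-24 | 103 24-26 | 104 26-28 | 105 28-30 | 106 30-31 | 102 31-33 | 104 33-35 | 105 35-37 | 102 37-39 | 104 39-40 | 105 40-41 |
Completion: 101=2  102=39  103=26  104=40  105=41  106=31

41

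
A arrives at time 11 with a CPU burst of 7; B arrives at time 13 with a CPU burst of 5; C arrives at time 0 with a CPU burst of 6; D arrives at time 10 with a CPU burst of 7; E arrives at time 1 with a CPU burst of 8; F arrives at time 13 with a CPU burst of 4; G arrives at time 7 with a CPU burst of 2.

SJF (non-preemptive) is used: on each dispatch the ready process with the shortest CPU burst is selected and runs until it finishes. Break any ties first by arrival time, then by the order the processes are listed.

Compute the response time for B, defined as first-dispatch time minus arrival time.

Gantt: | C 0-6 | E 6-14 | G 14-16 | F 16-20 | B 20-25 | D 25-32 | A 32-39 |
Completion: A=39  B=25  C=6  D=32  E=14  F=20  G=16
Response(B) = first start − arrival = 20 − 13 = 7

7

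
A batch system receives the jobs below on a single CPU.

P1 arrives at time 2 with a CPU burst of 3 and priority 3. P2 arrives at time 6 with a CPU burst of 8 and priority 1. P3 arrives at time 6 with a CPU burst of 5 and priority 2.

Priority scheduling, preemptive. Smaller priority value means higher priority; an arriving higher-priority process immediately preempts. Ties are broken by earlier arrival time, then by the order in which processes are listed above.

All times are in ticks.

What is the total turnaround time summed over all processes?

Schedule: | idle 0-2 | P1 2-5 | idle 5-6 | P2 6-14 | P3 14-19 |
Completion: P1=5  P2=14  P3=19
Turnaround = completion − arrival: P1=3, P2=8, P3=13
Total turnaround = 3 + 8 + 13 = 24

24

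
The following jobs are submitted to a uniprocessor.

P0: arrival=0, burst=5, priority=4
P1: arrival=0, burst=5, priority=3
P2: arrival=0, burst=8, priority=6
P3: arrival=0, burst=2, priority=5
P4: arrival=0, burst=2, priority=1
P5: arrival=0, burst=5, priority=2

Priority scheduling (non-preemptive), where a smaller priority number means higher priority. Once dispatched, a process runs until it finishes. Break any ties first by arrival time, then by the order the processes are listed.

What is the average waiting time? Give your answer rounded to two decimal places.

9.50

Gantt: | P4 0-2 | P5 2-7 | P1 7-12 | P0 12-17 | P3 17-19 | P2 19-27 |
Completion: P0=17  P1=12  P2=27  P3=19  P4=2  P5=7
Turnaround (C−A): P0=17  P1=12  P2=27  P3=19  P4=2  P5=7
Waiting times: P0=12, P1=7, P2=19, P3=17, P4=0, P5=2
Average waiting = (12+7+19+17+0+2) / 6 = 57/6 = 9.50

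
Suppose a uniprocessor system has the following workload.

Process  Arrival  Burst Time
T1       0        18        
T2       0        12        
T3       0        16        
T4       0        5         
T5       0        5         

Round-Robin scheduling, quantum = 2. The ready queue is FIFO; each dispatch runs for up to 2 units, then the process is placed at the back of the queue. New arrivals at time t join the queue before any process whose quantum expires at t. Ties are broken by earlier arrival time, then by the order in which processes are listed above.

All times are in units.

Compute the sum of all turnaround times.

209

Schedule: | T1 0-2 | T2 2-4 | T3 4-6 | T4 6-8 | T5 8-10 | T1 10-12 | T2 12-14 | T3 14-16 | T4 16-18 | T5 18-20 | T1 20-22 | T2 22-24 | T3 24-26 | T4 26-27 | T5 27-28 | T1 28-30 | T2 30-32 | T3 32-34 | T1 34-36 | T2 36-38 | T3 38-40 | T1 40-42 | T2 42-44 | T3 44-46 | T1 46-48 | T3 48-50 | T1 50-52 | T3 52-54 | T1 54-56 |
Completion: T1=56  T2=44  T3=54  T4=27  T5=28
Turnaround = completion − arrival: T1=56, T2=44, T3=54, T4=27, T5=28
Total turnaround = 56 + 44 + 54 + 27 + 28 = 209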